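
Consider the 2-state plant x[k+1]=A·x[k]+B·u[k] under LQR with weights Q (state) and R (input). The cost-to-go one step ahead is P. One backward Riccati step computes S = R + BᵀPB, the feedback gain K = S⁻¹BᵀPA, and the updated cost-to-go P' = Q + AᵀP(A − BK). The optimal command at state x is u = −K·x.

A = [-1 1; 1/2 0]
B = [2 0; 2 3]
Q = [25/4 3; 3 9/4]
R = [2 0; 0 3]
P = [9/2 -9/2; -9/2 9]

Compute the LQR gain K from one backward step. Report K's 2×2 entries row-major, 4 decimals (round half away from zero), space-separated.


-0.3691 0.3833 0.4401 -0.2839

BᵀP = [0.0000 9.0000; -13.5000 27.0000]
S = R + BᵀPB = [2 0; 0 3] + [18.0000 27.0000; 27.0000 81.0000] = [20.0000 27.0000; 27.0000 84.0000]
BᵀPA = [4.5000 0.0000; 27.0000 -13.5000]
K = S⁻¹·BᵀPA = [-0.3691 0.3833; 0.4401 -0.2839]
A−BK = [-0.2618 0.2334; -0.0820 0.0852]
AᵀP(A−BK) = [1.0292 -0.8091; -0.8091 0.6672]
P' = Q + AᵀP(A−BK) = [7.2792 2.1909; 2.1909 2.9172]
tr(P') = 10.1964


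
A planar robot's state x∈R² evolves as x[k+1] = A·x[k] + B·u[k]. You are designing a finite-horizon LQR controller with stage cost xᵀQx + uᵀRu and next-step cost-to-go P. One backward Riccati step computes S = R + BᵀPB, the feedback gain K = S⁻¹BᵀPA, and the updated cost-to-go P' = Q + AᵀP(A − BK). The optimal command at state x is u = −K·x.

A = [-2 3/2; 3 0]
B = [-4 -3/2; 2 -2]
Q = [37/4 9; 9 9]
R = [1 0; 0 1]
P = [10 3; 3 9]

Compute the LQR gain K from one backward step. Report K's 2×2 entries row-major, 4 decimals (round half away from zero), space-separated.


0.7639 -0.2717 -0.7135 -0.2697

BᵀP = [-34.0000 6.0000; -21.0000 -22.5000]
S = R + BᵀPB = [1 0; 0 1] + [148.0000 39.0000; 39.0000 76.5000] = [149.0000 39.0000; 39.0000 77.5000]
BᵀPA = [86.0000 -51.0000; -25.5000 -31.5000]
K = S⁻¹·BᵀPA = [0.7639 -0.2717; -0.7135 -0.2697]
A−BK = [-0.0145 0.0087; 0.0452 0.0039]
AᵀP(A−BK) = [1.1092 -0.0138; -0.0138 0.1477]
P' = Q + AᵀP(A−BK) = [10.3592 8.9862; 8.9862 9.1477]
tr(P') = 19.5068


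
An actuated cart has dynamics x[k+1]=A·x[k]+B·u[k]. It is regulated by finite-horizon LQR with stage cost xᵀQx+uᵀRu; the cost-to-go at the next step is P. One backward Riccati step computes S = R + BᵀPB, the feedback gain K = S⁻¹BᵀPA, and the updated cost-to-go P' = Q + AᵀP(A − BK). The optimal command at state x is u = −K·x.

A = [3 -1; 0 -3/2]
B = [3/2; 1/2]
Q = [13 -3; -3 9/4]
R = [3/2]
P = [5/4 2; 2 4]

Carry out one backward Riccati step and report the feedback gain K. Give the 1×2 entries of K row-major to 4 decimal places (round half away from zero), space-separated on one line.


BᵀP = [2.8750 5.0000]
S = R + BᵀPB = [3/2] + [6.8125] = [8.3125]
BᵀPA = [8.6250 -10.3750]
K = S⁻¹·BᵀPA = [1.0376 -1.2481]
A−BK = [1.4436 0.8722; -0.5188 -0.8759]
AᵀP(A−BK) = [2.3008 -1.9850; -1.9850 3.3008]
P' = Q + AᵀP(A−BK) = [15.3008 -4.9850; -4.9850 5.5508]
tr(P') = 20.8515

1.0376 -1.2481


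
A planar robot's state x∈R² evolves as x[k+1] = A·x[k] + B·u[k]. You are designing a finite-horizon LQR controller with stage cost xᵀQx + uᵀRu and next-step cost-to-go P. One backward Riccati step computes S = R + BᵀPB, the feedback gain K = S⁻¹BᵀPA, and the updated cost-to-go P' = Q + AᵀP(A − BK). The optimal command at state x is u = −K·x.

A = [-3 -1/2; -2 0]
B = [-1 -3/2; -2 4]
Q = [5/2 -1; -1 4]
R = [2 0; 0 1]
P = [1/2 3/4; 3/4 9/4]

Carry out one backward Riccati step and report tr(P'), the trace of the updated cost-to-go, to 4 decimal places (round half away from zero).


9.6780

BᵀP = [-2.0000 -5.2500; 2.2500 7.8750]
S = R + BᵀPB = [2 0; 0 1] + [12.5000 -18.0000; -18.0000 28.1250] = [14.5000 -18.0000; -18.0000 29.1250]
BᵀPA = [16.5000 1.0000; -22.5000 -1.1250]
K = S⁻¹·BᵀPA = [0.7686 0.0903; -0.2975 0.0172]
A−BK = [-2.6777 -0.3840; 0.7273 0.1119]
AᵀP(A−BK) = [3.1240 0.3967; 0.3967 0.0540]
P' = Q + AᵀP(A−BK) = [5.6240 -0.6033; -0.6033 4.0540]
tr(P') = 9.6780


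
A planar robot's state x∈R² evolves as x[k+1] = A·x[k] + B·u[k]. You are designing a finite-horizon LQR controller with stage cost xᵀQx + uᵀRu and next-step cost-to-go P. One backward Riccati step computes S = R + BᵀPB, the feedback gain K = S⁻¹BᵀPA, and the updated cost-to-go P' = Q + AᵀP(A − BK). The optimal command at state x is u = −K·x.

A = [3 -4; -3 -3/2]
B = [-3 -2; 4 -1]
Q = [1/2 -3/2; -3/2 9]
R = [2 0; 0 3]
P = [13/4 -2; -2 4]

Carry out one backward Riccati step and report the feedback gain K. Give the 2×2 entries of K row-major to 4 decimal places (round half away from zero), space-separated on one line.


-0.8126 0.1386 -0.2108 1.3441

BᵀP = [-17.7500 22.0000; -4.5000 0.0000]
S = R + BᵀPB = [2 0; 0 3] + [141.2500 13.5000; 13.5000 9.0000] = [143.2500 13.5000; 13.5000 12.0000]
BᵀPA = [-119.2500 38.0000; -13.5000 18.0000]
K = S⁻¹·BᵀPA = [-0.8126 0.1386; -0.2108 1.3441]
A−BK = [0.1406 -0.8960; 0.0395 -0.7103]
AᵀP(A−BK) = [1.5022 -1.3265; -1.3265 7.5398]
P' = Q + AᵀP(A−BK) = [2.0022 -2.8265; -2.8265 16.5398]
tr(P') = 18.5420


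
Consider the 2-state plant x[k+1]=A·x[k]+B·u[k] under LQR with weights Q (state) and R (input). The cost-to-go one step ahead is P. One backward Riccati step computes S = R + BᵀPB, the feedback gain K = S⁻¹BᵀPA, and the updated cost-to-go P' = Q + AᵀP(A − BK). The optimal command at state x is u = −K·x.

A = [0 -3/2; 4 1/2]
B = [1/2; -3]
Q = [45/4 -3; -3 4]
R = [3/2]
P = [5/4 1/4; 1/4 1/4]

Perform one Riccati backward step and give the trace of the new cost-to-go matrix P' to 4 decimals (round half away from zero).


19.8585

BᵀP = [-0.1250 -0.6250]
S = R + BᵀPB = [3/2] + [1.8125] = [3.3125]
BᵀPA = [-2.5000 -0.1250]
K = S⁻¹·BᵀPA = [-0.7547 -0.0377]
A−BK = [0.3774 -1.4811; 1.7358 0.3868]
AᵀP(A−BK) = [2.1132 -1.0943; -1.0943 2.4953]
P' = Q + AᵀP(A−BK) = [13.3632 -4.0943; -4.0943 6.4953]
tr(P') = 19.8585


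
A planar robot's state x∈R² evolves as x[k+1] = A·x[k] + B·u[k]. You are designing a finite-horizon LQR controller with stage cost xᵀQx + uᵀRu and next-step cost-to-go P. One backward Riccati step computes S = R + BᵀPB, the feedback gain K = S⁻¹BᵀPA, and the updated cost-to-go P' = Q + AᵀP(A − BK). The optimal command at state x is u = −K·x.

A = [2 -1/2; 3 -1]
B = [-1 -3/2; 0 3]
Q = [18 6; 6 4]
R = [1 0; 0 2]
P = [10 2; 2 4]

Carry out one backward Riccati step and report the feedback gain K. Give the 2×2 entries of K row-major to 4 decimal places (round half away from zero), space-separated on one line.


BᵀP = [-10.0000 -2.0000; -9.0000 9.0000]
S = R + BᵀPB = [1 0; 0 2] + [10.0000 9.0000; 9.0000 40.5000] = [11.0000 9.0000; 9.0000 42.5000]
BᵀPA = [-26.0000 7.0000; 9.0000 -4.5000]
K = S⁻¹·BᵀPA = [-3.0686 0.8745; 0.8616 -0.2911]
A−BK = [0.2238 -0.0621; 0.4153 -0.1268]
AᵀP(A−BK) = [12.4631 -3.6429; -3.6429 1.0686]
P' = Q + AᵀP(A−BK) = [30.4631 2.3571; 2.3571 5.0686]
tr(P') = 35.5317

-3.0686 0.8745 0.8616 -0.2911


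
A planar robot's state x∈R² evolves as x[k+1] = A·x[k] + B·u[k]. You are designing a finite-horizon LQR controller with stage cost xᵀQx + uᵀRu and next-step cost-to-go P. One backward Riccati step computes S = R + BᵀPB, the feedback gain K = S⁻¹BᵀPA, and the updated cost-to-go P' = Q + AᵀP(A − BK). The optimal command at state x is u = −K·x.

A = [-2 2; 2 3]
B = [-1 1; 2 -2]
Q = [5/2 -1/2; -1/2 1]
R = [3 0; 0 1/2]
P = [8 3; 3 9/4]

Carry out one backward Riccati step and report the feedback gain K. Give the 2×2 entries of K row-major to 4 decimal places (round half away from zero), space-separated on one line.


0.1842 0.0132 -1.1053 -0.0789

BᵀP = [-2.0000 1.5000; 2.0000 -1.5000]
S = R + BᵀPB = [3 0; 0 1/2] + [5.0000 -5.0000; -5.0000 5.0000] = [8.0000 -5.0000; -5.0000 5.5000]
BᵀPA = [7.0000 0.5000; -7.0000 -0.5000]
K = S⁻¹·BᵀPA = [0.1842 0.0132; -1.1053 -0.0789]
A−BK = [-0.7105 2.0921; -0.5789 2.8158]
AᵀP(A−BK) = [7.9737 -25.1447; -25.1447 88.2039]
P' = Q + AᵀP(A−BK) = [10.4737 -25.6447; -25.6447 89.2039]
tr(P') = 99.6776


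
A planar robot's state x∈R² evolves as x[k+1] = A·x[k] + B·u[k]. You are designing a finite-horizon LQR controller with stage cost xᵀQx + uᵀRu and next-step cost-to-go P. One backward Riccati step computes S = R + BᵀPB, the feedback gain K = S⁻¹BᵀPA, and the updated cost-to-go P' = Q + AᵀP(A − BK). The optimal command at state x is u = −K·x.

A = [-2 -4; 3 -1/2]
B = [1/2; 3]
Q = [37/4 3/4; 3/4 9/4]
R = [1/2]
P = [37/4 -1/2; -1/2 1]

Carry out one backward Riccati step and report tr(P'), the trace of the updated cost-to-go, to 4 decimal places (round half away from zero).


190.6939

BᵀP = [3.1250 2.7500]
S = R + BᵀPB = [1/2] + [9.8125] = [10.3125]
BᵀPA = [2.0000 -13.8750]
K = S⁻¹·BᵀPA = [0.1939 -1.3455]
A−BK = [-2.0970 -3.3273; 2.4182 3.5364]
AᵀP(A−BK) = [51.6121 80.6909; 80.6909 127.5818]
P' = Q + AᵀP(A−BK) = [60.8621 81.4409; 81.4409 129.8318]
tr(P') = 190.6939


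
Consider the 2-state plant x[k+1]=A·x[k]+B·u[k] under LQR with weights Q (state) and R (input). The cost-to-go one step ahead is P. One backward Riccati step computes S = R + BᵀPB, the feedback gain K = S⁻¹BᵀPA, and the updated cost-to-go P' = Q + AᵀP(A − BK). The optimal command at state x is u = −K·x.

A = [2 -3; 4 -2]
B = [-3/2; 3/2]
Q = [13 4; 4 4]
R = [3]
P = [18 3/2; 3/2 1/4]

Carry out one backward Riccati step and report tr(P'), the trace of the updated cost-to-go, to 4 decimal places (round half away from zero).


BᵀP = [-24.7500 -1.8750]
S = R + BᵀPB = [3] + [34.3125] = [37.3125]
BᵀPA = [-57.0000 78.0000]
K = S⁻¹·BᵀPA = [-1.5276 2.0905]
A−BK = [-0.2915 0.1357; 6.2915 -5.1357]
AᵀP(A−BK) = [12.9246 -14.8442; -14.8442 17.9447]
P' = Q + AᵀP(A−BK) = [25.9246 -10.8442; -10.8442 21.9447]
tr(P') = 47.8693

47.8693


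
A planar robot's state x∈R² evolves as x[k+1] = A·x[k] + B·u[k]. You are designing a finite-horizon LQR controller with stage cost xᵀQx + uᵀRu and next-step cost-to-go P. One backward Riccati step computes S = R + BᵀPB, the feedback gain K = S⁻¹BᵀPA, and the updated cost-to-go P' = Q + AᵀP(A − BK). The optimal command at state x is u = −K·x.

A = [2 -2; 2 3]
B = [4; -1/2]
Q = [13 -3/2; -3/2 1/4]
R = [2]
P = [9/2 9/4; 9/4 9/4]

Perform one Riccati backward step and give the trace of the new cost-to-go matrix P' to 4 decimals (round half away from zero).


30.5636

BᵀP = [16.8750 7.8750]
S = R + BᵀPB = [2] + [63.5625] = [65.5625]
BᵀPA = [49.5000 -10.1250]
K = S⁻¹·BᵀPA = [0.7550 -0.1544]
A−BK = [-1.0200 -1.3823; 2.3775 2.9228]
AᵀP(A−BK) = [7.6273 7.6444; 7.6444 9.6864]
P' = Q + AᵀP(A−BK) = [20.6273 6.1444; 6.1444 9.9364]
tr(P') = 30.5636


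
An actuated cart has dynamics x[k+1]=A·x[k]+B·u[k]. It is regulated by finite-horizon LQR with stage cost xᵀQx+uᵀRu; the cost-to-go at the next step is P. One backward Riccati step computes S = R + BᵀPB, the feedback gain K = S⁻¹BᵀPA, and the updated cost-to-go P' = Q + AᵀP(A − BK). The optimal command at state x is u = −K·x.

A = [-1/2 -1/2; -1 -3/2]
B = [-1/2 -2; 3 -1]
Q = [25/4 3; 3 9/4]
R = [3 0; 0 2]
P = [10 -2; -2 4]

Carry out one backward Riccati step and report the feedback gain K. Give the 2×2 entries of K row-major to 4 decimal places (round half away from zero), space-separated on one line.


-0.2123 -0.3556 0.2871 0.3211

BᵀP = [-11.0000 13.0000; -18.0000 0.0000]
S = R + BᵀPB = [3 0; 0 2] + [44.5000 9.0000; 9.0000 36.0000] = [47.5000 9.0000; 9.0000 38.0000]
BᵀPA = [-7.5000 -14.0000; 9.0000 9.0000]
K = S⁻¹·BᵀPA = [-0.2123 -0.3556; 0.2871 0.3211]
A−BK = [-0.0319 -0.0357; -0.0760 -0.1122]
AᵀP(A−BK) = [0.3237 0.4437; 0.4437 0.6325]
P' = Q + AᵀP(A−BK) = [6.5737 3.4437; 3.4437 2.8825]
tr(P') = 9.4562


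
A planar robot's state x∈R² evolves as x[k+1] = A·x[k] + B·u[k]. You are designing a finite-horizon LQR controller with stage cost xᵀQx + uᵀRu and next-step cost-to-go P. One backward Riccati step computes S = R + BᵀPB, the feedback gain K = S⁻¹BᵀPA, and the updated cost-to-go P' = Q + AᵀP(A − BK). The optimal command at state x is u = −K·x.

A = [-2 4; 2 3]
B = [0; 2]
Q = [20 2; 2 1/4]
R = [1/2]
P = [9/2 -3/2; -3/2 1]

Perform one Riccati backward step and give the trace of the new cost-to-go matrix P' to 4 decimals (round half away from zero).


69.0278

BᵀP = [-3.0000 2.0000]
S = R + BᵀPB = [1/2] + [4.0000] = [4.5000]
BᵀPA = [10.0000 -6.0000]
K = S⁻¹·BᵀPA = [2.2222 -1.3333]
A−BK = [-2.0000 4.0000; -2.4444 5.6667]
AᵀP(A−BK) = [11.7778 -19.6667; -19.6667 37.0000]
P' = Q + AᵀP(A−BK) = [31.7778 -17.6667; -17.6667 37.2500]
tr(P') = 69.0278


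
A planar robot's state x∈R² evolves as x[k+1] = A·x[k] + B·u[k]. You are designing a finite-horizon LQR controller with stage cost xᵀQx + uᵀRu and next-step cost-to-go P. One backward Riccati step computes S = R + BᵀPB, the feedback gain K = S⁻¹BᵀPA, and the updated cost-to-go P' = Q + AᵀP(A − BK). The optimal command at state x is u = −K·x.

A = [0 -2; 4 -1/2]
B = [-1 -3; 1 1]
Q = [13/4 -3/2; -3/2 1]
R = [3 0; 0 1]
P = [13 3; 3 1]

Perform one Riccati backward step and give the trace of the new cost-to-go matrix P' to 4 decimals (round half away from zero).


BᵀP = [-10.0000 -2.0000; -36.0000 -8.0000]
S = R + BᵀPB = [3 0; 0 1] + [8.0000 28.0000; 28.0000 100.0000] = [11.0000 28.0000; 28.0000 101.0000]
BᵀPA = [-8.0000 21.0000; -32.0000 76.0000]
K = S⁻¹·BᵀPA = [0.2691 -0.0214; -0.3914 0.7584]
A−BK = [-0.9052 0.2538; 4.1223 -1.2370]
AᵀP(A−BK) = [5.6269 -1.9021; -1.9021 1.0604]
P' = Q + AᵀP(A−BK) = [8.8769 -3.4021; -3.4021 2.0604]
tr(P') = 10.9373

10.9373


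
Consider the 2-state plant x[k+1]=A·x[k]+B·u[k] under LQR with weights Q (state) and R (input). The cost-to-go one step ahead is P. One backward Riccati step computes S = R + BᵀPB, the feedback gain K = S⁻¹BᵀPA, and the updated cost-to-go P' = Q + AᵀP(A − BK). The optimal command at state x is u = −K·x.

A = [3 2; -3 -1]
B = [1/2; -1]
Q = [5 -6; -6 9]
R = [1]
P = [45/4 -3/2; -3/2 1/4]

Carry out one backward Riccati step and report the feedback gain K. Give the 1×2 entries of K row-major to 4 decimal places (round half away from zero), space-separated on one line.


BᵀP = [7.1250 -1.0000]
S = R + BᵀPB = [1] + [4.5625] = [5.5625]
BᵀPA = [24.3750 15.2500]
K = S⁻¹·BᵀPA = [4.3820 2.7416]
A−BK = [0.8090 0.6292; 1.3820 1.7416]
AᵀP(A−BK) = [23.6882 14.9242; 14.9242 9.4410]
P' = Q + AᵀP(A−BK) = [28.6882 8.9242; 8.9242 18.4410]
tr(P') = 47.1292

4.3820 2.7416


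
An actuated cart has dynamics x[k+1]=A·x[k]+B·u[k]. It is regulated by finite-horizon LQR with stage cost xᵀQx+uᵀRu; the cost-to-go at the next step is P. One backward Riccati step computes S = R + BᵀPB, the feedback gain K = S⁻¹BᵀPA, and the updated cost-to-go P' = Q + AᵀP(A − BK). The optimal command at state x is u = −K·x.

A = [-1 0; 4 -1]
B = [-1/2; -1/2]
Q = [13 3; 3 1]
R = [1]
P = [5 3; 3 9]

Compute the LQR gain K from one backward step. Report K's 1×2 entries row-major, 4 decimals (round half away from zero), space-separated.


-3.3333 1.0000

BᵀP = [-4.0000 -6.0000]
S = R + BᵀPB = [1] + [5.0000] = [6.0000]
BᵀPA = [-20.0000 6.0000]
K = S⁻¹·BᵀPA = [-3.3333 1.0000]
A−BK = [-2.6667 0.5000; 2.3333 -0.5000]
AᵀP(A−BK) = [58.3333 -13.0000; -13.0000 3.0000]
P' = Q + AᵀP(A−BK) = [71.3333 -10.0000; -10.0000 4.0000]
tr(P') = 75.3333


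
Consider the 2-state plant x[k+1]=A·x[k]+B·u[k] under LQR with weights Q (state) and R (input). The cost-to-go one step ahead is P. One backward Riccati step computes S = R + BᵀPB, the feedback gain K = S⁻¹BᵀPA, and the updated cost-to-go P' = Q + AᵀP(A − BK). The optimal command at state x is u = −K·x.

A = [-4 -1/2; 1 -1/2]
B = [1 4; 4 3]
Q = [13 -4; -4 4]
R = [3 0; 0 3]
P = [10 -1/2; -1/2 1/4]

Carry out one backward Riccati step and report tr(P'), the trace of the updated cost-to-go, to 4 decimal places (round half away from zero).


BᵀP = [8.0000 0.5000; 38.5000 -1.2500]
S = R + BᵀPB = [3 0; 0 3] + [10.0000 33.5000; 33.5000 150.2500] = [13.0000 33.5000; 33.5000 153.2500]
BᵀPA = [-31.5000 -4.2500; -155.2500 -18.6250]
K = S⁻¹·BᵀPA = [0.4293 -0.0315; -1.1069 -0.1147]
A−BK = [-0.0017 -0.0099; 2.6034 -0.0302]
AᵀP(A−BK) = [5.9276 0.3336; 0.3336 0.0433]
P' = Q + AᵀP(A−BK) = [18.9276 -3.6664; -3.6664 4.0433]
tr(P') = 22.9709

22.9709


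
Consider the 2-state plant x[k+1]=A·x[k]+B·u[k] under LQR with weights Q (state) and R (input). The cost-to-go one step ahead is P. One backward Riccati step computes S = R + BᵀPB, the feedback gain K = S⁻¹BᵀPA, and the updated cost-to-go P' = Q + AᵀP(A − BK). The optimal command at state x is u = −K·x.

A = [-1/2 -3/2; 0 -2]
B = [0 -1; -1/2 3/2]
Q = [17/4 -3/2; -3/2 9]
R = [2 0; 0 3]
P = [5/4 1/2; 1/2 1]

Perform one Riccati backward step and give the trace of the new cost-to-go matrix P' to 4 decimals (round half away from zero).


22.3295

BᵀP = [-0.2500 -0.5000; -0.5000 1.0000]
S = R + BᵀPB = [2 0; 0 3] + [0.2500 -0.5000; -0.5000 2.0000] = [2.2500 -0.5000; -0.5000 5.0000]
BᵀPA = [0.1250 1.3750; 0.2500 -1.2500]
K = S⁻¹·BᵀPA = [0.0682 0.5682; 0.0568 -0.1932]
A−BK = [-0.4432 -1.6932; -0.0511 -1.4261]
AᵀP(A−BK) = [0.2898 1.4148; 1.4148 8.7898]
P' = Q + AᵀP(A−BK) = [4.5398 -0.0852; -0.0852 17.7898]
tr(P') = 22.3295


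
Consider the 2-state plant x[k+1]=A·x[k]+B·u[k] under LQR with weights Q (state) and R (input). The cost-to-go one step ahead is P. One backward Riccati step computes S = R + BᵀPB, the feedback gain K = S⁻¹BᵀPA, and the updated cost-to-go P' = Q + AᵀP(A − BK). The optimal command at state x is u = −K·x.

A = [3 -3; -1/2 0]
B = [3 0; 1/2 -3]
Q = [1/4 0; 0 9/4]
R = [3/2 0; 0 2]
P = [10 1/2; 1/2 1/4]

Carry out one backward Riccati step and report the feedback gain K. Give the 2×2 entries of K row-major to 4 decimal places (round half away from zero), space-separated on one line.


BᵀP = [30.2500 1.6250; -1.5000 -0.7500]
S = R + BᵀPB = [3/2 0; 0 2] + [91.5625 -4.8750; -4.8750 2.2500] = [93.0625 -4.8750; -4.8750 4.2500]
BᵀPA = [89.9375 -90.7500; -4.1250 4.5000]
K = S⁻¹·BᵀPA = [0.9741 -0.9785; 0.1468 -0.0636]
A−BK = [0.0777 -0.0646; -0.5467 0.2986]
AᵀP(A−BK) = [1.5590 -1.5101; -1.5101 1.4889]
P' = Q + AᵀP(A−BK) = [1.8090 -1.5101; -1.5101 3.7389]
tr(P') = 5.5479

0.9741 -0.9785 0.1468 -0.0636


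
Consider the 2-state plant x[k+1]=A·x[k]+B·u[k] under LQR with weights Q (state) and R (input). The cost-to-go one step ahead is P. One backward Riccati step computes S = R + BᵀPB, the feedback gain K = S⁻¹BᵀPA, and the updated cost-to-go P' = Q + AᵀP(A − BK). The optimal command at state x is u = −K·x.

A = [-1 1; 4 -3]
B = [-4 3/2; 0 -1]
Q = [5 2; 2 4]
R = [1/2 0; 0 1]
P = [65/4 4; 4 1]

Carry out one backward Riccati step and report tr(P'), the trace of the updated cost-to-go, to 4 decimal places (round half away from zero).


9.3801

BᵀP = [-65.0000 -16.0000; 20.3750 5.0000]
S = R + BᵀPB = [1/2 0; 0 1] + [260.0000 -81.5000; -81.5000 25.5625] = [260.5000 -81.5000; -81.5000 26.5625]
BᵀPA = [1.0000 -17.0000; -0.3750 5.3750]
K = S⁻¹·BᵀPA = [-0.0144 -0.0487; -0.0584 0.0530]
A−BK = [-0.9701 0.7258; 3.9416 -2.9470]
AᵀP(A−BK) = [0.2425 -0.1814; -0.1814 0.1376]
P' = Q + AᵀP(A−BK) = [5.2425 1.8186; 1.8186 4.1376]
tr(P') = 9.3801


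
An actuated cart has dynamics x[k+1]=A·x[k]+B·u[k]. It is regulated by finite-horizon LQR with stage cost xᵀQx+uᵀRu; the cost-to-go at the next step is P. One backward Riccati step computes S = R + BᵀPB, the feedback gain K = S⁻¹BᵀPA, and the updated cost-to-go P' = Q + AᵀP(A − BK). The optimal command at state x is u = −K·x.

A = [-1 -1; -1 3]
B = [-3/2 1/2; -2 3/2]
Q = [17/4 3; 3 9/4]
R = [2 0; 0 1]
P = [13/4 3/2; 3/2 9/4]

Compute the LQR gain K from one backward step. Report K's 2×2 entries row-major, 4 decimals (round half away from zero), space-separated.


0.4071 0.1284 -0.2494 1.1294

BᵀP = [-7.8750 -6.7500; 3.8750 4.1250]
S = R + BᵀPB = [2 0; 0 1] + [25.3125 -14.0625; -14.0625 8.1250] = [27.3125 -14.0625; -14.0625 9.1250]
BᵀPA = [14.6250 -12.3750; -8.0000 8.5000]
K = S⁻¹·BᵀPA = [0.4071 0.1284; -0.2494 1.1294]
A−BK = [-0.2647 -1.3721; 0.1882 1.5627]
AᵀP(A−BK) = [0.5516 0.6572; 0.6572 6.4892]
P' = Q + AᵀP(A−BK) = [4.8016 3.6572; 3.6572 8.7392]
tr(P') = 13.5408


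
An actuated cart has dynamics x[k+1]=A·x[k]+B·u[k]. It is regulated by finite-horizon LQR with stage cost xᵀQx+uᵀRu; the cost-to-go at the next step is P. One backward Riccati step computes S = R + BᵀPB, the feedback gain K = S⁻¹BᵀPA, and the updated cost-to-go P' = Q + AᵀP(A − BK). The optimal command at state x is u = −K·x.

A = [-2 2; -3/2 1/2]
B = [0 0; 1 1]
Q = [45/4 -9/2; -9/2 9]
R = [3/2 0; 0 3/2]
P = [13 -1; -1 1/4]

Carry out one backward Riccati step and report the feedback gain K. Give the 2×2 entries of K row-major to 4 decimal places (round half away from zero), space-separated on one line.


BᵀP = [-1.0000 0.2500; -1.0000 0.2500]
S = R + BᵀPB = [3/2 0; 0 3/2] + [0.2500 0.2500; 0.2500 0.2500] = [1.7500 0.2500; 0.2500 1.7500]
BᵀPA = [1.6250 -1.8750; 1.6250 -1.8750]
K = S⁻¹·BᵀPA = [0.8125 -0.9375; 0.8125 -0.9375]
A−BK = [-2.0000 2.0000; -3.1250 2.3750]
AᵀP(A−BK) = [43.9219 -45.1406; -45.1406 46.5469]
P' = Q + AᵀP(A−BK) = [55.1719 -49.6406; -49.6406 55.5469]
tr(P') = 110.7188

0.8125 -0.9375 0.8125 -0.9375


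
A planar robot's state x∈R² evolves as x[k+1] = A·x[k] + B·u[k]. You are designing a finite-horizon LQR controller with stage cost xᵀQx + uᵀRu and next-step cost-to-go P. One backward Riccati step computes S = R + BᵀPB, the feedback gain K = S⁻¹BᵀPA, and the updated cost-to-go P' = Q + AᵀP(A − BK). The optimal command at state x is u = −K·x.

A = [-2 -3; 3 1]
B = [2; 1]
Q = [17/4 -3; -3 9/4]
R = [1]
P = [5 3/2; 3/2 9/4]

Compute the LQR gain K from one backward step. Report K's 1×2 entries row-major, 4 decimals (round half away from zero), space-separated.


-0.2479 -1.0000

BᵀP = [11.5000 5.2500]
S = R + BᵀPB = [1] + [28.2500] = [29.2500]
BᵀPA = [-7.2500 -29.2500]
K = S⁻¹·BᵀPA = [-0.2479 -1.0000]
A−BK = [-1.5043 -1.0000; 3.2479 2.0000]
AᵀP(A−BK) = [20.4530 13.0000; 13.0000 9.0000]
P' = Q + AᵀP(A−BK) = [24.7030 10.0000; 10.0000 11.2500]
tr(P') = 35.9530


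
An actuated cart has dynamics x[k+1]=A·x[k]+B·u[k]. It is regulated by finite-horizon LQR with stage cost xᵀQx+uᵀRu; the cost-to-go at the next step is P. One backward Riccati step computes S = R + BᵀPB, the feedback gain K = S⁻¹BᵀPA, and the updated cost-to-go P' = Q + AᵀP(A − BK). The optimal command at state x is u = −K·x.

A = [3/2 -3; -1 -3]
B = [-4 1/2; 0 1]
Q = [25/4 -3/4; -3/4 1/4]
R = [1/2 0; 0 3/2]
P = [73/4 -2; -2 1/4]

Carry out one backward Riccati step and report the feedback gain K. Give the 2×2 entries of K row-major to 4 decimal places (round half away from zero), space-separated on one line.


-0.4024 0.6587 -0.0073 -0.0814

BᵀP = [-73.0000 8.0000; 7.1250 -0.7500]
S = R + BᵀPB = [1/2 0; 0 3/2] + [292.0000 -28.5000; -28.5000 2.8125] = [292.5000 -28.5000; -28.5000 4.3125]
BᵀPA = [-117.5000 195.0000; 11.4375 -19.1250]
K = S⁻¹·BᵀPA = [-0.4024 0.6587; -0.0073 -0.0814]
A−BK = [-0.1060 -0.3244; -0.9927 -2.9186]
AᵀP(A−BK) = [0.1116 -0.0426; -0.0426 0.4898]
P' = Q + AᵀP(A−BK) = [6.3616 -0.7926; -0.7926 0.7398]
tr(P') = 7.1014


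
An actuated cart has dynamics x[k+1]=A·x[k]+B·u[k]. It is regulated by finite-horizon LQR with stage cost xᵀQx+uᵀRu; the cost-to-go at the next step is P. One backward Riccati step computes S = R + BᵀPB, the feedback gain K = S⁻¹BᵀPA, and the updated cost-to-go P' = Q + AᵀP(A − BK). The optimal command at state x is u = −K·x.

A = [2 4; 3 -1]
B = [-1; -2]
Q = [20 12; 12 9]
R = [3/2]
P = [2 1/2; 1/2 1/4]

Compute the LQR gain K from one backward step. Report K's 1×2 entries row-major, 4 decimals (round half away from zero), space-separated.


BᵀP = [-3.0000 -1.0000]
S = R + BᵀPB = [3/2] + [5.0000] = [6.5000]
BᵀPA = [-9.0000 -11.0000]
K = S⁻¹·BᵀPA = [-1.3846 -1.6923]
A−BK = [0.6154 2.3077; 0.2308 -4.3846]
AᵀP(A−BK) = [3.7885 5.0192; 5.0192 9.6346]
P' = Q + AᵀP(A−BK) = [23.7885 17.0192; 17.0192 18.6346]
tr(P') = 42.4231

-1.3846 -1.6923


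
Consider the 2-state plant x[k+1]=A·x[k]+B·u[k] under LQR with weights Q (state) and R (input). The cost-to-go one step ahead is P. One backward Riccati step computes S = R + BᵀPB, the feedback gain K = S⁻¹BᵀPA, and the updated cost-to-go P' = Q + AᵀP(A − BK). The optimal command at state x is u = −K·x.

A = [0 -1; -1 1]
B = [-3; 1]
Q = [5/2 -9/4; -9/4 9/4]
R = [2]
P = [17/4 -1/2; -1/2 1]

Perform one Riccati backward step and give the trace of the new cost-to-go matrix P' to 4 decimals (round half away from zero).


6.2528

BᵀP = [-13.2500 2.5000]
S = R + BᵀPB = [2] + [42.2500] = [44.2500]
BᵀPA = [-2.5000 15.7500]
K = S⁻¹·BᵀPA = [-0.0565 0.3559]
A−BK = [-0.1695 0.0678; -0.9435 0.6441]
AᵀP(A−BK) = [0.8588 -0.6102; -0.6102 0.6441]
P' = Q + AᵀP(A−BK) = [3.3588 -2.8602; -2.8602 2.8941]
tr(P') = 6.2528


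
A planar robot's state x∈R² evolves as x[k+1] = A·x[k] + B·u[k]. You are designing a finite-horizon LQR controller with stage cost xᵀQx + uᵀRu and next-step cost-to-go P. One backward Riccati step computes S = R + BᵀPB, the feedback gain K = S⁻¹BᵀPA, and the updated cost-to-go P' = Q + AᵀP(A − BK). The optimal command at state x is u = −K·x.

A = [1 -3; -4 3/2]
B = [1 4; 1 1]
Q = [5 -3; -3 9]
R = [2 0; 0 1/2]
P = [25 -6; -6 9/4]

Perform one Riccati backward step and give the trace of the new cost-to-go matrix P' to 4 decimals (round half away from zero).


BᵀP = [19.0000 -3.7500; 94.0000 -21.7500]
S = R + BᵀPB = [2 0; 0 1/2] + [15.2500 72.2500; 72.2500 354.2500] = [17.2500 72.2500; 72.2500 354.7500]
BᵀPA = [34.0000 -62.6250; 181.0000 -314.6250]
K = S⁻¹·BᵀPA = [-1.1294 0.5731; 0.7402 -1.0036]
A−BK = [-0.8315 0.4413; -3.6108 1.9305]
AᵀP(A−BK) = [13.4167 -7.3315; -7.3315 4.1913]
P' = Q + AᵀP(A−BK) = [18.4167 -10.3315; -10.3315 13.1913]
tr(P') = 31.6080

31.6080


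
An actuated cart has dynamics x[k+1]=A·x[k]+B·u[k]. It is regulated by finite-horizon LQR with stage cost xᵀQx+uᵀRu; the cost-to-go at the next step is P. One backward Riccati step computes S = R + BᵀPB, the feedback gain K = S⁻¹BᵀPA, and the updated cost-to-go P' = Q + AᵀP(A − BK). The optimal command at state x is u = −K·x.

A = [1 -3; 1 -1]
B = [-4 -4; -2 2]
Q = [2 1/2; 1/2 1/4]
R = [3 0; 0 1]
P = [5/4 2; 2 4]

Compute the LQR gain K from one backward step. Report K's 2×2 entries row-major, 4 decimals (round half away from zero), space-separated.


-0.3569 0.5988 0.0855 0.1209

BᵀP = [-9.0000 -16.0000; -1.0000 0.0000]
S = R + BᵀPB = [3 0; 0 1] + [68.0000 4.0000; 4.0000 4.0000] = [71.0000 4.0000; 4.0000 5.0000]
BᵀPA = [-25.0000 43.0000; -1.0000 3.0000]
K = S⁻¹·BᵀPA = [-0.3569 0.5988; 0.0855 0.1209]
A−BK = [-0.0855 -0.1209; 0.1150 -0.0442]
AᵀP(A−BK) = [0.4122 -0.6586; -0.6586 1.1379]
P' = Q + AᵀP(A−BK) = [2.4122 -0.1586; -0.1586 1.3879]
tr(P') = 3.8001


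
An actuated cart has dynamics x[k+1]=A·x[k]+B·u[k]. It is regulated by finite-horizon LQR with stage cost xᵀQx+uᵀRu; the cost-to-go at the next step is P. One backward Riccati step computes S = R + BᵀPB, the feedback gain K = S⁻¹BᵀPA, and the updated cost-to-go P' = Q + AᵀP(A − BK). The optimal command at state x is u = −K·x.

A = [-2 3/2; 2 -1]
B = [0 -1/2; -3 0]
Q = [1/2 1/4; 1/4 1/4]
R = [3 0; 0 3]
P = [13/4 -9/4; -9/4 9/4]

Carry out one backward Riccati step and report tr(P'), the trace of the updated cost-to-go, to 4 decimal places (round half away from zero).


BᵀP = [6.7500 -6.7500; -1.6250 1.1250]
S = R + BᵀPB = [3 0; 0 3] + [20.2500 -3.3750; -3.3750 0.8125] = [23.2500 -3.3750; -3.3750 3.8125]
BᵀPA = [-27.0000 16.8750; 5.5000 -3.5625]
K = S⁻¹·BᵀPA = [-1.0922 0.6772; 0.4757 -0.3350]
A−BK = [-1.7621 1.3325; -1.2767 1.0316]
AᵀP(A−BK) = [7.8932 -5.3738; -5.3738 3.6917]
P' = Q + AᵀP(A−BK) = [8.3932 -5.1238; -5.1238 3.9417]
tr(P') = 12.3350

12.3350


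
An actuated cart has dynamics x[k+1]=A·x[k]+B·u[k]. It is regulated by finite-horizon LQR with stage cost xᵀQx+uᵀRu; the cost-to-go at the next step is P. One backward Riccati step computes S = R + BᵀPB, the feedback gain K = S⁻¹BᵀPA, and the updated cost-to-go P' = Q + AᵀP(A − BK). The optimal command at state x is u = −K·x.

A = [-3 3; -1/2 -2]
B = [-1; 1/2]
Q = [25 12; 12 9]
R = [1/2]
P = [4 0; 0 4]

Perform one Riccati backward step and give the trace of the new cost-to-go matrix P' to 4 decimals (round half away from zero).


54.4545

BᵀP = [-4.0000 2.0000]
S = R + BᵀPB = [1/2] + [5.0000] = [5.5000]
BᵀPA = [11.0000 -16.0000]
K = S⁻¹·BᵀPA = [2.0000 -2.9091]
A−BK = [-1.0000 0.0909; -1.5000 -0.5455]
AᵀP(A−BK) = [15.0000 0.0000; 0.0000 5.4545]
P' = Q + AᵀP(A−BK) = [40.0000 12.0000; 12.0000 14.4545]
tr(P') = 54.4545


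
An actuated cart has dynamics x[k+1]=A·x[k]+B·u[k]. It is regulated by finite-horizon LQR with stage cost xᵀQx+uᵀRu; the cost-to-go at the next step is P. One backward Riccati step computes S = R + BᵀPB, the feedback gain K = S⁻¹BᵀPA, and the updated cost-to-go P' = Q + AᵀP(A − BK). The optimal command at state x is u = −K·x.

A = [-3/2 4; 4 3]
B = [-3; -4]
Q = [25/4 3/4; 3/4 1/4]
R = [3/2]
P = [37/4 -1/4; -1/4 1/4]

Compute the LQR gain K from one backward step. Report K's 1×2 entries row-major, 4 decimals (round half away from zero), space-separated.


BᵀP = [-26.7500 -0.2500]
S = R + BᵀPB = [3/2] + [81.2500] = [82.7500]
BᵀPA = [39.1250 -107.7500]
K = S⁻¹·BᵀPA = [0.4728 -1.3021]
A−BK = [-0.0816 0.0937; 5.8912 -2.2085]
AᵀP(A−BK) = [9.3138 -4.4298; -4.4298 3.9471]
P' = Q + AᵀP(A−BK) = [15.5638 -3.6798; -3.6798 4.1971]
tr(P') = 19.7610

0.4728 -1.3021


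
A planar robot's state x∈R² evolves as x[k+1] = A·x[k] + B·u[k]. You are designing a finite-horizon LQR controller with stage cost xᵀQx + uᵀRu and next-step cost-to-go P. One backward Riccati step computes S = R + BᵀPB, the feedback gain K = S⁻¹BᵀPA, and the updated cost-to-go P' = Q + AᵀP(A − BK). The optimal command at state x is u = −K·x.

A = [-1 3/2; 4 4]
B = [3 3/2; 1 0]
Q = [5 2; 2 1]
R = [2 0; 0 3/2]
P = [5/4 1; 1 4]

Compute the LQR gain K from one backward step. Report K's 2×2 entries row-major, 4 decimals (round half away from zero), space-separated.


1.4318 1.7917 -1.4091 -0.9167

BᵀP = [4.7500 7.0000; 1.8750 1.5000]
S = R + BᵀPB = [2 0; 0 3/2] + [21.2500 7.1250; 7.1250 2.8125] = [23.2500 7.1250; 7.1250 4.3125]
BᵀPA = [23.2500 35.1250; 4.1250 8.8125]
K = S⁻¹·BᵀPA = [1.4318 1.7917; -1.4091 -0.9167]
A−BK = [-3.1818 -2.5000; 2.5682 2.2083]
AᵀP(A−BK) = [29.7727 26.2500; 26.2500 23.9583]
P' = Q + AᵀP(A−BK) = [34.7727 28.2500; 28.2500 24.9583]
tr(P') = 59.7311


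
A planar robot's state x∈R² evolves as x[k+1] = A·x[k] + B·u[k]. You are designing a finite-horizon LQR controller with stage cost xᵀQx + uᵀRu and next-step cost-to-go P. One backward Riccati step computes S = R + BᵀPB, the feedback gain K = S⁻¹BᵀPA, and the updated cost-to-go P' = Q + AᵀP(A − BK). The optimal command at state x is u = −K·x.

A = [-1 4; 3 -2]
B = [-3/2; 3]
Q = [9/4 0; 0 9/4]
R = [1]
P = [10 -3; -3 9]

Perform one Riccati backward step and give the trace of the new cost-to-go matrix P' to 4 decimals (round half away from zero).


58.4639

BᵀP = [-24.0000 31.5000]
S = R + BᵀPB = [1] + [130.5000] = [131.5000]
BᵀPA = [118.5000 -159.0000]
K = S⁻¹·BᵀPA = [0.9011 -1.2091]
A−BK = [0.3517 2.1863; 0.2966 1.6274]
AᵀP(A−BK) = [2.2148 7.2814; 7.2814 51.7490]
P' = Q + AᵀP(A−BK) = [4.4648 7.2814; 7.2814 53.9990]
tr(P') = 58.4639


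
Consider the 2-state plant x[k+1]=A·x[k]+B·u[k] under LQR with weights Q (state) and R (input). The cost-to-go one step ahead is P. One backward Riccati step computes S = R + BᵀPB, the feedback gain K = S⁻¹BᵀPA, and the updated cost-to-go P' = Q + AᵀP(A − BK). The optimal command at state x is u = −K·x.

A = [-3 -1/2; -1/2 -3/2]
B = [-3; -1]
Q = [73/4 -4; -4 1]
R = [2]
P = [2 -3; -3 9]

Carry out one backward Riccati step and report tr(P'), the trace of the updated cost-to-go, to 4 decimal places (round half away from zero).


BᵀP = [-3.0000 0.0000]
S = R + BᵀPB = [2] + [9.0000] = [11.0000]
BᵀPA = [9.0000 1.5000]
K = S⁻¹·BᵀPA = [0.8182 0.1364]
A−BK = [-0.5455 -0.0909; 0.3182 -1.3636]
AᵀP(A−BK) = [3.8864 -5.7273; -5.7273 16.0455]
P' = Q + AᵀP(A−BK) = [22.1364 -9.7273; -9.7273 17.0455]
tr(P') = 39.1818

39.1818


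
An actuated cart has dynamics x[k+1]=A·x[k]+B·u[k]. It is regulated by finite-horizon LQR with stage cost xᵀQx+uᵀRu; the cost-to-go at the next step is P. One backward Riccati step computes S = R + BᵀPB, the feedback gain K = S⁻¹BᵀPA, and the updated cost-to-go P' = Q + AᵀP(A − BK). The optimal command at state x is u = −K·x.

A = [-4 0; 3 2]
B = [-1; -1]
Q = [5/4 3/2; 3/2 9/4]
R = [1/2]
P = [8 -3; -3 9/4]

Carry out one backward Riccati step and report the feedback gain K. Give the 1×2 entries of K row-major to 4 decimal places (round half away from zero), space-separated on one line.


4.6842 0.3158

BᵀP = [-5.0000 0.7500]
S = R + BᵀPB = [1/2] + [4.2500] = [4.7500]
BᵀPA = [22.2500 1.5000]
K = S⁻¹·BᵀPA = [4.6842 0.3158]
A−BK = [0.6842 0.3158; 7.6842 2.3158]
AᵀP(A−BK) = [116.0263 30.4737; 30.4737 8.5263]
P' = Q + AᵀP(A−BK) = [117.2763 31.9737; 31.9737 10.7763]
tr(P') = 128.0526


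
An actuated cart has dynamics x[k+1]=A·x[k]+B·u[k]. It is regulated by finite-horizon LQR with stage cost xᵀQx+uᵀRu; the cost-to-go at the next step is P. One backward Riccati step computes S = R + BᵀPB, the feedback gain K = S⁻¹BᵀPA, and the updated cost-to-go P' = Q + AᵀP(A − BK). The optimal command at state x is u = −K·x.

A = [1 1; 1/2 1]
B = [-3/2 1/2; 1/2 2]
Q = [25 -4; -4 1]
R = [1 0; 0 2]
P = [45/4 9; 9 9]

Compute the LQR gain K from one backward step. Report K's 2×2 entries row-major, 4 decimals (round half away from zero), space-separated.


BᵀP = [-12.3750 -9.0000; 23.6250 22.5000]
S = R + BᵀPB = [1 0; 0 2] + [14.0625 -24.1875; -24.1875 56.8125] = [15.0625 -24.1875; -24.1875 58.8125]
BᵀPA = [-16.8750 -21.3750; 34.8750 46.1250]
K = S⁻¹·BᵀPA = [-0.4950 -0.4703; 0.3894 0.5909]
A−BK = [0.0627 -0.0008; -0.0313 0.0534]
AᵀP(A−BK) = [0.5661 0.7077; 0.7077 0.9443]
P' = Q + AᵀP(A−BK) = [25.5661 -3.2923; -3.2923 1.9443]
tr(P') = 27.5104

-0.4950 -0.4703 0.3894 0.5909


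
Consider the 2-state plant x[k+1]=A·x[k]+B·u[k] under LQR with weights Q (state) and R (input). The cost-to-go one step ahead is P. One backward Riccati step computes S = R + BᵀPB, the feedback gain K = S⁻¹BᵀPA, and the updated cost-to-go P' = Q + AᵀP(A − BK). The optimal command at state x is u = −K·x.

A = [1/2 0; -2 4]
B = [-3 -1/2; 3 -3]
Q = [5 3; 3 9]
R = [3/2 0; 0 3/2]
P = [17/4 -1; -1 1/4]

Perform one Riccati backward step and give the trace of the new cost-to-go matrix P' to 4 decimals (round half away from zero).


BᵀP = [-15.7500 3.7500; 0.8750 -0.2500]
S = R + BᵀPB = [3/2 0; 0 3/2] + [58.5000 -3.3750; -3.3750 0.3125] = [60.0000 -3.3750; -3.3750 1.8125]
BᵀPA = [-15.3750 15.0000; 0.9375 -1.0000]
K = S⁻¹·BᵀPA = [-0.2537 0.2446; 0.0448 -0.0963]
A−BK = [-0.2388 0.6856; -1.1045 2.9774]
AᵀP(A−BK) = [0.1194 -0.1493; -0.1493 0.2350]
P' = Q + AᵀP(A−BK) = [5.1194 2.8507; 2.8507 9.2350]
tr(P') = 14.3544

14.3544


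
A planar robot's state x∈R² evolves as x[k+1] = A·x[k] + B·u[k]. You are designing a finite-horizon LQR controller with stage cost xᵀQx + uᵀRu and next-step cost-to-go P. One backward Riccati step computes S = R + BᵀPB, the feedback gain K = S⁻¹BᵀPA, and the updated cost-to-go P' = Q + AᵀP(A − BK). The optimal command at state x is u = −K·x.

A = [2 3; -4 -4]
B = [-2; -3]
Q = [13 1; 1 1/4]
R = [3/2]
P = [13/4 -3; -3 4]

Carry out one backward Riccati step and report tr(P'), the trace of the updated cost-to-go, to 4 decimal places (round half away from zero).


177.0690

BᵀP = [2.5000 -6.0000]
S = R + BᵀPB = [3/2] + [13.0000] = [14.5000]
BᵀPA = [29.0000 31.5000]
K = S⁻¹·BᵀPA = [2.0000 2.1724]
A−BK = [6.0000 7.3448; 2.0000 2.5172]
AᵀP(A−BK) = [67.0000 80.5000; 80.5000 96.8190]
P' = Q + AᵀP(A−BK) = [80.0000 81.5000; 81.5000 97.0690]
tr(P') = 177.0690


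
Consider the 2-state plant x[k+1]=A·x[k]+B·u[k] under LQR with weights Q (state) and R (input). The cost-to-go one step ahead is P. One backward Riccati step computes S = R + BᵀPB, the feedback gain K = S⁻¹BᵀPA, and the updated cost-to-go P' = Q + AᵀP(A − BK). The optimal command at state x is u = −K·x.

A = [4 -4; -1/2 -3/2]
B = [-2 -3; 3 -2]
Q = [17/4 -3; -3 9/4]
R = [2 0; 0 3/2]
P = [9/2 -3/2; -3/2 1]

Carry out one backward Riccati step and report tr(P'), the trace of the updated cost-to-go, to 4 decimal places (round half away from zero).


10.5347

BᵀP = [-13.5000 6.0000; -10.5000 2.5000]
S = R + BᵀPB = [2 0; 0 3/2] + [45.0000 28.5000; 28.5000 26.5000] = [47.0000 28.5000; 28.5000 28.0000]
BᵀPA = [-57.0000 45.0000; -43.2500 38.2500]
K = S⁻¹·BᵀPA = [-0.7213 0.3372; -0.8104 1.0228]
A−BK = [0.1261 -0.2571; 0.0432 -0.4660]
AᵀP(A−BK) = [2.0829 -1.7911; -1.7911 1.9519]
P' = Q + AᵀP(A−BK) = [6.3329 -4.7911; -4.7911 4.2019]
tr(P') = 10.5347


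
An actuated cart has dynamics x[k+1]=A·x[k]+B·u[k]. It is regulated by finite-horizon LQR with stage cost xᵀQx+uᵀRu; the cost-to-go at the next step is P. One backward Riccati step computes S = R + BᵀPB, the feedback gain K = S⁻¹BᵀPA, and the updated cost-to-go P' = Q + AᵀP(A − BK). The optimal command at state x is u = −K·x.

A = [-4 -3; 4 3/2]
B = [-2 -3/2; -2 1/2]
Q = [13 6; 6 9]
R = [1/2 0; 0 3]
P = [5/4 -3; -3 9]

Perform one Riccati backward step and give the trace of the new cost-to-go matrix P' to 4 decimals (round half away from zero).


BᵀP = [3.5000 -12.0000; -3.3750 9.0000]
S = R + BᵀPB = [1/2 0; 0 3] + [17.0000 -11.2500; -11.2500 9.5625] = [17.5000 -11.2500; -11.2500 12.5625]
BᵀPA = [-62.0000 -28.5000; 49.5000 23.6250]
K = S⁻¹·BᵀPA = [-2.3799 -0.9889; 1.8090 0.9950]
A−BK = [-6.0462 -3.4854; -1.6643 -0.9754]
AᵀP(A−BK) = [22.8985 12.4342; 12.4342 6.8088]
P' = Q + AᵀP(A−BK) = [35.8985 18.4342; 18.4342 15.8088]
tr(P') = 51.7073

51.7073


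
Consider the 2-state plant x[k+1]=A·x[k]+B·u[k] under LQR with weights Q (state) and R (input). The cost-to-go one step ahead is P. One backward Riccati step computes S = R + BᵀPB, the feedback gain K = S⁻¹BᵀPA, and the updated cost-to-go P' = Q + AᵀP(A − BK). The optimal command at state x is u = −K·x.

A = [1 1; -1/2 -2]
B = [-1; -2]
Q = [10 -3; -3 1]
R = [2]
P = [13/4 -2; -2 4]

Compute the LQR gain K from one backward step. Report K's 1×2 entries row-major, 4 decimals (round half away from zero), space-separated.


BᵀP = [0.7500 -6.0000]
S = R + BᵀPB = [2] + [11.2500] = [13.2500]
BᵀPA = [3.7500 12.7500]
K = S⁻¹·BᵀPA = [0.2830 0.9623]
A−BK = [1.2830 1.9623; 0.0660 -0.0755]
AᵀP(A−BK) = [5.1887 8.6415; 8.6415 14.9811]
P' = Q + AᵀP(A−BK) = [15.1887 5.6415; 5.6415 15.9811]
tr(P') = 31.1698

0.2830 0.9623


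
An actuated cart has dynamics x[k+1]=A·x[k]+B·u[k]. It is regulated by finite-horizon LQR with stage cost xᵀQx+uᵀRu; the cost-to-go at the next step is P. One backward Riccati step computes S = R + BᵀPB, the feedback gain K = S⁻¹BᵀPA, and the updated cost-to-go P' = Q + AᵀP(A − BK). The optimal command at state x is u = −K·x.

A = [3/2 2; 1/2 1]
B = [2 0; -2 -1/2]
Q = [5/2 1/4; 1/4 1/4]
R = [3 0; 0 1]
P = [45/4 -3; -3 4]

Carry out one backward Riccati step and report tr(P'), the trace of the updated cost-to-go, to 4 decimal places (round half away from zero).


BᵀP = [28.5000 -14.0000; 1.5000 -2.0000]
S = R + BᵀPB = [3 0; 0 1] + [85.0000 7.0000; 7.0000 1.0000] = [88.0000 7.0000; 7.0000 2.0000]
BᵀPA = [35.7500 43.0000; 1.2500 1.0000]
K = S⁻¹·BᵀPA = [0.4941 0.6220; -1.1043 -1.6772]
A−BK = [0.5118 0.7559; 0.9360 1.4055]
AᵀP(A−BK) = [5.5290 8.1083; 8.1083 11.9291]
P' = Q + AᵀP(A−BK) = [8.0290 8.3583; 8.3583 12.1791]
tr(P') = 20.2082

20.2082
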